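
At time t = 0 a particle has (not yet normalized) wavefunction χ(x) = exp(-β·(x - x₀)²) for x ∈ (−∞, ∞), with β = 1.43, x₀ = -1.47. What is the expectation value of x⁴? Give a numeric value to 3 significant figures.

⟨x⁴⟩ = ∫ x⁴·|χ|² dx / ∫|χ|² dx (integrals over the domain).
Gaussian moments (u = x − x₀): ∫u^(2j)·e^(−2βu²) du = (2j−1)!!/(4β)^j · √(π/(2β)), odd powers integrate to 0; here √(π/(2β)) = 1.0481.
State is unnormalized: ∫|χ|² dx = 1.0481, and ∫χ*·x⁴·χ dx = 7.3657, so ⟨x⁴⟩ = 7.3657 / 1.0481.
⟨x⁴⟩ = 7.0279.

7.03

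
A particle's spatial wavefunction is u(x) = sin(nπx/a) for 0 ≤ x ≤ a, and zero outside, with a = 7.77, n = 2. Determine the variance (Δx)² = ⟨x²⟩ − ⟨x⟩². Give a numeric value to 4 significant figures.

Compute ⟨x⟩ and ⟨x²⟩ separately, then (Δx)² = ⟨x²⟩ − ⟨x⟩².
With sin²θ = (1 − cos2θ)/2 on 0 ≤ x ≤ a: ∫sin²(nπx/a) dx = a/2, ∫x·sin²(nπx/a) dx = a²/4, ∫x²·sin²(nπx/a) dx = a³·(1/6 − 1/(4n²π²)); higher powers xᵏ the same way, integrating xᵏ·cos(2nπx/a) by parts.
Normalization: ∫|u|² dx = 3.8850.
⟨x⟩ = 3.8850 and ⟨x²⟩ = 19.360.
(Δx)² = 19.360 − (3.8850)² = 4.2664.

4.266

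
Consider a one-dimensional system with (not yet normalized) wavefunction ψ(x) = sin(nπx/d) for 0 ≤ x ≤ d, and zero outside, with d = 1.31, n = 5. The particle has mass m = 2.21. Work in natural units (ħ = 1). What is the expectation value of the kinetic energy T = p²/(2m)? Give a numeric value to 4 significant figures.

T = −(ħ²/2m) d²/dx², so ⟨T⟩ = −(ħ²/2m) ∫ ψ*·ψ'' dx / ∫|ψ|² dx; with m = 2.21.
d/dx sin(nπx/d) = (nπ/d)·cos(nπx/d) and d²/dx² sin(nπx/d) = −(nπ/d)²·sin(nπx/d); on 0 ≤ x ≤ d, ∫sin²(nπx/d) dx = d/2 and ∫sin(nπx/d)·cos(nπx/d) dx = 0.
State is unnormalized: ∫|ψ|² dx = 0.65500, and ∫ψ*·(−ħ²/2m · ψ'') dx = 21.307, so ⟨T⟩ = 21.307 / 0.65500.
⟨T⟩ = 32.529.

32.53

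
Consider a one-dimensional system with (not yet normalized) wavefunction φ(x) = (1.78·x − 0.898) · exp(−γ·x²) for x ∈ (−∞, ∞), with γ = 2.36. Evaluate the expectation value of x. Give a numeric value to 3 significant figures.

-0.297

⟨x⟩ = ∫ x·|φ|² dx / ∫|φ|² dx (integrals over the domain).
Expand each integrand as polynomial × e^(−2γx²) and use ∫x^(2j)·e^(−2γx²) dx = (2j−1)!!/(4γ)^j · √(π/(2γ)), odd powers → 0; here √(π/(2γ)) = 0.81584.
State is unnormalized: ∫|φ|² dx = 0.93172, and ∫φ*·x·φ dx = -0.27629, so ⟨x⟩ = -0.27629 / 0.93172.
⟨x⟩ = -0.29653.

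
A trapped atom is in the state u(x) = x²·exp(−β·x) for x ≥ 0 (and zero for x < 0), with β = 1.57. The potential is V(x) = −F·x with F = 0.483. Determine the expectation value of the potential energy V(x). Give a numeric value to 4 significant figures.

-0.7691

⟨V⟩ = ∫ V(x)·|u|² dx / ∫|u|² dx.
Every integrand reduces to terms xʲ·e^(−2βx) on [0, ∞); use ∫₀^∞ xʲ·e^(−2βx) dx = j!/(2β)^(j+1).
State is unnormalized: ∫|u|² dx = 0.078625, and ∫u*·V(x)·u dx = -0.060471, so ⟨V⟩ = -0.060471 / 0.078625.
⟨V⟩ = -0.76911.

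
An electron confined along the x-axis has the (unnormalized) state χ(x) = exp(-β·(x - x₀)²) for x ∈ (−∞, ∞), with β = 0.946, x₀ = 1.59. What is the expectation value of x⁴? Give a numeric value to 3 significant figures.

10.6

⟨x⁴⟩ = ∫ x⁴·|χ|² dx / ∫|χ|² dx (integrals over the domain).
Gaussian moments (u = x − x₀): ∫u^(2j)·e^(−2βu²) du = (2j−1)!!/(4β)^j · √(π/(2β)), odd powers integrate to 0; here √(π/(2β)) = 1.2886.
State is unnormalized: ∫|χ|² dx = 1.2886, and ∫χ*·x⁴·χ dx = 13.671, so ⟨x⁴⟩ = 13.671 / 1.2886.
⟨x⁴⟩ = 10.609.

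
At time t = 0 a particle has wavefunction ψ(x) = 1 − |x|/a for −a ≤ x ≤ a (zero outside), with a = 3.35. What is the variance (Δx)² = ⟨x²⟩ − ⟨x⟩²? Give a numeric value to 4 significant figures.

Compute ⟨x⟩ and ⟨x²⟩ separately, then (Δx)² = ⟨x²⟩ − ⟨x⟩².
ψ is even, so ∫ over [−a, a] = 2∫₀ᵃ with ψ = 1 − x/a there: ∫₀ᵃ (1 − x/a)² dx = a/3, ∫₀ᵃ x²(1 − x/a)² dx = a³/30, ∫₀ᵃ x⁴(1 − x/a)² dx = a⁵/105.
Normalization: ∫|ψ|² dx = 2.2333.
⟨x⟩ = 0.0000 and ⟨x²⟩ = 1.1223.
(Δx)² = 1.1223 − (0.0000)² = 1.1223.

1.122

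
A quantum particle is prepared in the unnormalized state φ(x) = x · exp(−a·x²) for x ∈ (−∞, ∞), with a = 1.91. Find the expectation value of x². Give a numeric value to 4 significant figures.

0.3927

⟨x²⟩ = ∫ x²·|φ|² dx / ∫|φ|² dx (integrals over the domain).
Expand each integrand as polynomial × e^(−2ax²) and use ∫x^(2j)·e^(−2ax²) dx = (2j−1)!!/(4a)^j · √(π/(2a)), odd powers → 0; here √(π/(2a)) = 0.90687.
State is unnormalized: ∫|φ|² dx = 0.11870, and ∫φ*·x²·φ dx = 0.046610, so ⟨x²⟩ = 0.046610 / 0.11870.
⟨x²⟩ = 0.39267.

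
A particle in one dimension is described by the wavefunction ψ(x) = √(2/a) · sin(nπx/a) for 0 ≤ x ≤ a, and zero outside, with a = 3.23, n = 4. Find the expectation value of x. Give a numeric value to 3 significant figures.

⟨x⟩ = ∫ x·|ψ|² dx (integrals over the domain).
With sin²θ = (1 − cos2θ)/2 on 0 ≤ x ≤ a: ∫sin²(nπx/a) dx = a/2, ∫x·sin²(nπx/a) dx = a²/4, ∫x²·sin²(nπx/a) dx = a³·(1/6 − 1/(4n²π²)); higher powers xᵏ the same way, integrating xᵏ·cos(2nπx/a) by parts.
⟨x⟩ = 1.6150.

1.62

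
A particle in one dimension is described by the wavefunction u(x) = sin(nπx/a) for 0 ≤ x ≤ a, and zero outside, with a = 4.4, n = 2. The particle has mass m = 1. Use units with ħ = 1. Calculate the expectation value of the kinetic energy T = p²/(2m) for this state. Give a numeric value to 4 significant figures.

1.020

T = −(ħ²/2m) d²/dx², so ⟨T⟩ = −(ħ²/2m) ∫ u*·u'' dx / ∫|u|² dx; with m = 1.
d/dx sin(nπx/a) = (nπ/a)·cos(nπx/a) and d²/dx² sin(nπx/a) = −(nπ/a)²·sin(nπx/a); on 0 ≤ x ≤ a, ∫sin²(nπx/a) dx = a/2 and ∫sin(nπx/a)·cos(nπx/a) dx = 0.
State is unnormalized: ∫|u|² dx = 2.2000, and ∫u*·(−ħ²/2m · u'') dx = 2.2431, so ⟨T⟩ = 2.2431 / 2.2000.
⟨T⟩ = 1.0196.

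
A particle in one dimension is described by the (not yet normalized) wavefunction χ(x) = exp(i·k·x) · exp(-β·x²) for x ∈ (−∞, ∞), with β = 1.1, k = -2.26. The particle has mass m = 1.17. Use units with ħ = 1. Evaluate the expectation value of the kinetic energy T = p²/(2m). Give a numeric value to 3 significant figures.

2.65

T = −(ħ²/2m) d²/dx², so ⟨T⟩ = −(ħ²/2m) ∫ χ*·χ'' dx / ∫|χ|² dx; with m = 1.17.
Gaussian moments: ∫x^(2j)·e^(−2βx²) dx = (2j−1)!!/(4β)^j · √(π/(2β)), odd powers integrate to 0; here √(π/(2β)) = 1.1950. Derivatives: χ′ = (ik − 2βx)·χ, χ″ = ((ik − 2βx)² − 2β)·χ; the odd-in-x pieces drop out.
State is unnormalized: ∫|χ|² dx = 1.1950, and ∫χ*·(−ħ²/2m · χ'') dx = 3.1701, so ⟨T⟩ = 3.1701 / 1.1950.
⟨T⟩ = 2.6528.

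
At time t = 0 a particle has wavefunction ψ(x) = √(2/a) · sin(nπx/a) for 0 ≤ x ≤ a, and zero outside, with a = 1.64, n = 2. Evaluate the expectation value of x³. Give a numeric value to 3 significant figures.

⟨x³⟩ = ∫ x³·|ψ|² dx (integrals over the domain).
With sin²θ = (1 − cos2θ)/2 on 0 ≤ x ≤ a: ∫sin²(nπx/a) dx = a/2, ∫x·sin²(nπx/a) dx = a²/4, ∫x²·sin²(nπx/a) dx = a³·(1/6 − 1/(4n²π²)); higher powers xᵏ the same way, integrating xᵏ·cos(2nπx/a) by parts.
⟨x³⟩ = 1.0189.

1.02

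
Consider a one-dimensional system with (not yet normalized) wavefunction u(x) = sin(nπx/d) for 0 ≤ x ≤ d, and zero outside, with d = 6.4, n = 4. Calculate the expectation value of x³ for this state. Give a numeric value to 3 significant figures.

⟨x³⟩ = ∫ x³·|u|² dx / ∫|u|² dx (integrals over the domain).
With sin²θ = (1 − cos2θ)/2 on 0 ≤ x ≤ d: ∫sin²(nπx/d) dx = d/2, ∫x·sin²(nπx/d) dx = d²/4, ∫x²·sin²(nπx/d) dx = d³·(1/6 − 1/(4n²π²)); higher powers xᵏ the same way, integrating xᵏ·cos(2nπx/d) by parts.
State is unnormalized: ∫|u|² dx = 3.2000, and ∫u*·x³·u dx = 205.73, so ⟨x³⟩ = 205.73 / 3.2000.
⟨x³⟩ = 64.291.

64.3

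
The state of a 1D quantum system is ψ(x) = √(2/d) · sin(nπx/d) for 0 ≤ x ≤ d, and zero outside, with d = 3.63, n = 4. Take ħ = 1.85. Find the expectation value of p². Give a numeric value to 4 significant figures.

p² ψ = −ħ² d²ψ/dx²; ⟨p²⟩ = −ħ² ∫ ψ*·ψ'' dx.
d/dx sin(nπx/d) = (nπ/d)·cos(nπx/d) and d²/dx² sin(nπx/d) = −(nπ/d)²·sin(nπx/d); on 0 ≤ x ≤ d, ∫sin²(nπx/d) dx = d/2 and ∫sin(nπx/d)·cos(nπx/d) dx = 0.
⟨p²⟩ = 41.016.

41.02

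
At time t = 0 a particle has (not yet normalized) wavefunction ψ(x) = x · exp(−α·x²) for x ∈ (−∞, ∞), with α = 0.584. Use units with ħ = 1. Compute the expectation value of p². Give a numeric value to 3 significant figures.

1.75

p² ψ = −ħ² d²ψ/dx²; ⟨p²⟩ = −ħ² ∫ ψ*·ψ'' dx / ∫|ψ|² dx.
Expand each integrand as polynomial × e^(−2αx²) and use ∫x^(2j)·e^(−2αx²) dx = (2j−1)!!/(4α)^j · √(π/(2α)), odd powers → 0; here √(π/(2α)) = 1.6400. Differentiate with the product rule, d/dx e^(−αx²) = −2αx·e^(−αx²).
State is unnormalized: ∫|ψ|² dx = 0.70207, and ∫ψ*·(−ħ² ψ'') dx = 1.2300, so ⟨p²⟩ = 1.2300 / 0.70207.
⟨p²⟩ = 1.7520.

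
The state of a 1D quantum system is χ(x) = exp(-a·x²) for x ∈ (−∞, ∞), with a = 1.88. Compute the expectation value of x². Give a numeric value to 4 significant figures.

0.1330

⟨x²⟩ = ∫ x²·|χ|² dx / ∫|χ|² dx (integrals over the domain).
Gaussian moments: ∫x^(2j)·e^(−2ax²) dx = (2j−1)!!/(4a)^j · √(π/(2a)), odd powers integrate to 0; here √(π/(2a)) = 0.91407.
State is unnormalized: ∫|χ|² dx = 0.91407, and ∫χ*·x²·χ dx = 0.12155, so ⟨x²⟩ = 0.12155 / 0.91407.
⟨x²⟩ = 0.13298.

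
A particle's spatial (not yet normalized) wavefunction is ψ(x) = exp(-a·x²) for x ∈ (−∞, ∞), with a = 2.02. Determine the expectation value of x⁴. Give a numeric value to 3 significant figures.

0.0460

⟨x⁴⟩ = ∫ x⁴·|ψ|² dx / ∫|ψ|² dx (integrals over the domain).
Gaussian moments: ∫x^(2j)·e^(−2ax²) dx = (2j−1)!!/(4a)^j · √(π/(2a)), odd powers integrate to 0; here √(π/(2a)) = 0.88183.
State is unnormalized: ∫|ψ|² dx = 0.88183, and ∫ψ*·x⁴·ψ dx = 0.040521, so ⟨x⁴⟩ = 0.040521 / 0.88183.
⟨x⁴⟩ = 0.045951.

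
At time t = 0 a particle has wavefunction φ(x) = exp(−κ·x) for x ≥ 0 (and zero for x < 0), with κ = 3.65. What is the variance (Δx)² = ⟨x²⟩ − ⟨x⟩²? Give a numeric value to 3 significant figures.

Compute ⟨x⟩ and ⟨x²⟩ separately, then (Δx)² = ⟨x²⟩ − ⟨x⟩².
Every integrand reduces to terms xʲ·e^(−2κx) on [0, ∞); use ∫₀^∞ xʲ·e^(−2κx) dx = j!/(2κ)^(j+1).
Normalization: ∫|φ|² dx = 0.13699.
⟨x⟩ = 0.13699 and ⟨x²⟩ = 0.037530.
(Δx)² = 0.037530 − (0.13699)² = 0.018765.

0.0188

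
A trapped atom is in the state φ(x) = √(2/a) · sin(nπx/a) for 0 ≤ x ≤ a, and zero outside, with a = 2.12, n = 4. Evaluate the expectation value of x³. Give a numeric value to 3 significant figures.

2.34

⟨x³⟩ = ∫ x³·|φ|² dx (integrals over the domain).
With sin²θ = (1 − cos2θ)/2 on 0 ≤ x ≤ a: ∫sin²(nπx/a) dx = a/2, ∫x·sin²(nπx/a) dx = a²/4, ∫x²·sin²(nπx/a) dx = a³·(1/6 − 1/(4n²π²)); higher powers xᵏ the same way, integrating xᵏ·cos(2nπx/a) by parts.
⟨x³⟩ = 2.3368.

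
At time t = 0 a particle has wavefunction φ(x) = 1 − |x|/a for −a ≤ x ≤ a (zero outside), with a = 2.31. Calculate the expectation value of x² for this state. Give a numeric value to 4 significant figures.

⟨x²⟩ = ∫ x²·|φ|² dx / ∫|φ|² dx (integrals over the domain).
φ is even, so ∫ over [−a, a] = 2∫₀ᵃ with φ = 1 − x/a there: ∫₀ᵃ (1 − x/a)² dx = a/3, ∫₀ᵃ x²(1 − x/a)² dx = a³/30, ∫₀ᵃ x⁴(1 − x/a)² dx = a⁵/105.
State is unnormalized: ∫|φ|² dx = 1.5400, and ∫φ*·x²·φ dx = 0.82176, so ⟨x²⟩ = 0.82176 / 1.5400.
⟨x²⟩ = 0.53361.

0.5336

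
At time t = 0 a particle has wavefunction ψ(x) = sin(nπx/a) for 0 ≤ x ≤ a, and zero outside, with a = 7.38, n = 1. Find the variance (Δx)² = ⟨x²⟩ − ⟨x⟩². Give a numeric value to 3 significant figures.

Compute ⟨x⟩ and ⟨x²⟩ separately, then (Δx)² = ⟨x²⟩ − ⟨x⟩².
With sin²θ = (1 − cos2θ)/2 on 0 ≤ x ≤ a: ∫sin²(nπx/a) dx = a/2, ∫x·sin²(nπx/a) dx = a²/4, ∫x²·sin²(nπx/a) dx = a³·(1/6 − 1/(4n²π²)); higher powers xᵏ the same way, integrating xᵏ·cos(2nπx/a) by parts.
Normalization: ∫|ψ|² dx = 3.6900.
⟨x⟩ = 3.6900 and ⟨x²⟩ = 15.396.
(Δx)² = 15.396 − (3.6900)² = 1.7795.

1.78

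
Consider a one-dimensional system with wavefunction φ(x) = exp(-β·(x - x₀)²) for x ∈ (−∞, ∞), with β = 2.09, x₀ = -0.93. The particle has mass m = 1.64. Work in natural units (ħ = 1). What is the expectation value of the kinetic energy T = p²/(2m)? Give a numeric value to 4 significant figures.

0.6372

T = −(ħ²/2m) d²/dx², so ⟨T⟩ = −(ħ²/2m) ∫ φ*·φ'' dx / ∫|φ|² dx; with m = 1.64.
Gaussian moments (u = x − x₀): ∫u^(2j)·e^(−2βu²) du = (2j−1)!!/(4β)^j · √(π/(2β)), odd powers integrate to 0; here √(π/(2β)) = 0.86694. Derivatives: d/dx e^(−βu²) = −2βu·e^(−βu²), d²/dx² e^(−βu²) = (4β²u² − 2β)·e^(−βu²).
State is unnormalized: ∫|φ|² dx = 0.86694, and ∫φ*·(−ħ²/2m · φ'') dx = 0.55241, so ⟨T⟩ = 0.55241 / 0.86694.
⟨T⟩ = 0.63720.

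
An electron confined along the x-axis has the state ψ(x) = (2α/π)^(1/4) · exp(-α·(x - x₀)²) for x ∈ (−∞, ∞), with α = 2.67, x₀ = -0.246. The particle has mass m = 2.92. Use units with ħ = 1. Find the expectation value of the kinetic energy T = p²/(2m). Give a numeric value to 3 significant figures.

0.457

T = −(ħ²/2m) d²/dx², so ⟨T⟩ = −(ħ²/2m) ∫ ψ*·ψ'' dx; with m = 2.92.
Gaussian moments (u = x − x₀): ∫u^(2j)·e^(−2αu²) du = (2j−1)!!/(4α)^j · √(π/(2α)), odd powers integrate to 0; here √(π/(2α)) = 0.76702. Derivatives: d/dx e^(−αu²) = −2αu·e^(−αu²), d²/dx² e^(−αu²) = (4α²u² − 2α)·e^(−αu²).
⟨T⟩ = 0.45719.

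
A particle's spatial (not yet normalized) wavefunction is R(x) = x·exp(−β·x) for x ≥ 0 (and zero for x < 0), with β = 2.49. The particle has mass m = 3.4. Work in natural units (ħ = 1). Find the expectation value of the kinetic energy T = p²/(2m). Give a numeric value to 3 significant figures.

0.912

T = −(ħ²/2m) d²/dx², so ⟨T⟩ = −(ħ²/2m) ∫ R*·R'' dx / ∫|R|² dx; with m = 3.4.
Differentiate x·exp(−β·x) with the product rule; every integrand then reduces to terms xʲ·e^(−2βx) on [0, ∞), with ∫₀^∞ xʲ·e^(−2βx) dx = j!/(2β)^(j+1).
State is unnormalized: ∫|R|² dx = 0.016194, and ∫R*·(−ħ²/2m · R'') dx = 0.014765, so ⟨T⟩ = 0.014765 / 0.016194.
⟨T⟩ = 0.91178.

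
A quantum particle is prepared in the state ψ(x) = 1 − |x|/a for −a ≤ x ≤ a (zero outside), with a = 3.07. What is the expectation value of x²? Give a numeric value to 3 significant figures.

⟨x²⟩ = ∫ x²·|ψ|² dx / ∫|ψ|² dx (integrals over the domain).
ψ is even, so ∫ over [−a, a] = 2∫₀ᵃ with ψ = 1 − x/a there: ∫₀ᵃ (1 − x/a)² dx = a/3, ∫₀ᵃ x²(1 − x/a)² dx = a³/30, ∫₀ᵃ x⁴(1 − x/a)² dx = a⁵/105.
State is unnormalized: ∫|ψ|² dx = 2.0467, and ∫ψ*·x²·ψ dx = 1.9290, so ⟨x²⟩ = 1.9290 / 2.0467.
⟨x²⟩ = 0.94249.

0.942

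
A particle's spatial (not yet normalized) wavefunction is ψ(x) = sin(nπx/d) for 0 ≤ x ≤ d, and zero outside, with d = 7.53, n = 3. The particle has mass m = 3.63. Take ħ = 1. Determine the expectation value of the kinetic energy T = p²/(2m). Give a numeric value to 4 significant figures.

0.2158

T = −(ħ²/2m) d²/dx², so ⟨T⟩ = −(ħ²/2m) ∫ ψ*·ψ'' dx / ∫|ψ|² dx; with m = 3.63.
d/dx sin(nπx/d) = (nπ/d)·cos(nπx/d) and d²/dx² sin(nπx/d) = −(nπ/d)²·sin(nπx/d); on 0 ≤ x ≤ d, ∫sin²(nπx/d) dx = d/2 and ∫sin(nπx/d)·cos(nπx/d) dx = 0.
State is unnormalized: ∫|ψ|² dx = 3.7650, and ∫ψ*·(−ħ²/2m · ψ'') dx = 0.81242, so ⟨T⟩ = 0.81242 / 3.7650.
⟨T⟩ = 0.21578.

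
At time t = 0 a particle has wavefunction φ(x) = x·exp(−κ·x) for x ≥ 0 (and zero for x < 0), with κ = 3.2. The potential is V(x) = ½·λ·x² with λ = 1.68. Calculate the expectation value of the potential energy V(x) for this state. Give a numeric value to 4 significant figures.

0.2461

⟨V⟩ = ∫ V(x)·|φ|² dx / ∫|φ|² dx.
Every integrand reduces to terms xʲ·e^(−2κx) on [0, ∞); use ∫₀^∞ xʲ·e^(−2κx) dx = j!/(2κ)^(j+1).
State is unnormalized: ∫|φ|² dx = 0.0076294, and ∫φ*·V(x)·φ dx = 0.0018775, so ⟨V⟩ = 0.0018775 / 0.0076294.
⟨V⟩ = 0.24609.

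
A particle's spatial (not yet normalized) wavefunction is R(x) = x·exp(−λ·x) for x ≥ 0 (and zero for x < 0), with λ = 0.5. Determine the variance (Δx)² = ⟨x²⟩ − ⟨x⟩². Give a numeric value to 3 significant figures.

3.00

Compute ⟨x⟩ and ⟨x²⟩ separately, then (Δx)² = ⟨x²⟩ − ⟨x⟩².
Every integrand reduces to terms xʲ·e^(−2λx) on [0, ∞); use ∫₀^∞ xʲ·e^(−2λx) dx = j!/(2λ)^(j+1).
Normalization: ∫|R|² dx = 2.0000.
⟨x⟩ = 3.0000 and ⟨x²⟩ = 12.000.
(Δx)² = 12.000 − (3.0000)² = 3.0000.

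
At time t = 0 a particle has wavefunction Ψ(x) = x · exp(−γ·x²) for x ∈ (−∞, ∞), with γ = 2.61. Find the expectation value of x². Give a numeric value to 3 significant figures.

0.287

⟨x²⟩ = ∫ x²·|Ψ|² dx / ∫|Ψ|² dx (integrals over the domain).
Expand each integrand as polynomial × e^(−2γx²) and use ∫x^(2j)·e^(−2γx²) dx = (2j−1)!!/(4γ)^j · √(π/(2γ)), odd powers → 0; here √(π/(2γ)) = 0.77578.
State is unnormalized: ∫|Ψ|² dx = 0.074309, and ∫Ψ*·x²·Ψ dx = 0.021353, so ⟨x²⟩ = 0.021353 / 0.074309.
⟨x²⟩ = 0.28736.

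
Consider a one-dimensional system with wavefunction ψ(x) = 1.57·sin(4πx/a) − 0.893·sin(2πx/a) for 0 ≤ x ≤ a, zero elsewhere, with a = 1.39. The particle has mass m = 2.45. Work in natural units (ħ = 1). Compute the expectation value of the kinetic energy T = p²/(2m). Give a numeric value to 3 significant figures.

T = −(ħ²/2m) d²/dx², so ⟨T⟩ = −(ħ²/2m) ∫ ψ*·ψ'' dx / ∫|ψ|² dx; with m = 2.45.
d²/dx² sin(jπx/a) = −(jπ/a)²·sin(jπx/a); on 0 ≤ x ≤ a, ∫sin²(jπx/a) dx = a/2 and ∫sin(jπx/a)·sin(lπx/a) dx = 0 for j ≠ l, so only diagonal terms survive in ∫|ψ|² and ∫ψ·ψ″; ∫ψ·ψ′ dx = [ψ²/2] between the walls = 0.
State is unnormalized: ∫|ψ|² dx = 2.2673, and ∫ψ*·(−ħ²/2m · ψ'') dx = 30.886, so ⟨T⟩ = 30.886 / 2.2673.
⟨T⟩ = 13.622.

13.6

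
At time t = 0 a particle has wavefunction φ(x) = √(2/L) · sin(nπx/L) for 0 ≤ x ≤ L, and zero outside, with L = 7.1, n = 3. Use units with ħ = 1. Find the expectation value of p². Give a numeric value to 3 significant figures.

1.76

p² φ = −ħ² d²φ/dx²; ⟨p²⟩ = −ħ² ∫ φ*·φ'' dx.
d/dx sin(nπx/L) = (nπ/L)·cos(nπx/L) and d²/dx² sin(nπx/L) = −(nπ/L)²·sin(nπx/L); on 0 ≤ x ≤ L, ∫sin²(nπx/L) dx = L/2 and ∫sin(nπx/L)·cos(nπx/L) dx = 0.
⟨p²⟩ = 1.7621.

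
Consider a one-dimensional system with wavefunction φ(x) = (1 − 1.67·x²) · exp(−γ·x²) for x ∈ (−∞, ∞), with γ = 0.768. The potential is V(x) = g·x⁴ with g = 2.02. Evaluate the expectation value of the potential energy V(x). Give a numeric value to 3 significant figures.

⟨V⟩ = ∫ V(x)·|φ|² dx / ∫|φ|² dx.
Expand each integrand as polynomial × e^(−2γx²) and use ∫x^(2j)·e^(−2γx²) dx = (2j−1)!!/(4γ)^j · √(π/(2γ)), odd powers → 0; here √(π/(2γ)) = 1.4301.
State is unnormalized: ∫|φ|² dx = 1.1432, and ∫φ*·V(x)·φ dx = 5.4248, so ⟨V⟩ = 5.4248 / 1.1432.
⟨V⟩ = 4.7455.

4.75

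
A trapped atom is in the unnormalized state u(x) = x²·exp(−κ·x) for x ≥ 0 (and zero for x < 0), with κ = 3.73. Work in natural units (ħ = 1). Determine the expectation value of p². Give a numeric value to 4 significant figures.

p² u = −ħ² d²u/dx²; ⟨p²⟩ = −ħ² ∫ u*·u'' dx / ∫|u|² dx.
Differentiate x²·exp(−κ·x) with the product rule; every integrand then reduces to terms xʲ·e^(−2κx) on [0, ∞), with ∫₀^∞ xʲ·e^(−2κx) dx = j!/(2κ)^(j+1).
State is unnormalized: ∫|u|² dx = 0.0010388, and ∫u*·(−ħ² u'') dx = 0.0048174, so ⟨p²⟩ = 0.0048174 / 0.0010388.
⟨p²⟩ = 4.6376.

4.638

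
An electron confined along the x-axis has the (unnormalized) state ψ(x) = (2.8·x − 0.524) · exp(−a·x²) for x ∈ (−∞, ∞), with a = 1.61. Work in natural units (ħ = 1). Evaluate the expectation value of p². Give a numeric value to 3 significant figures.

p² ψ = −ħ² d²ψ/dx²; ⟨p²⟩ = −ħ² ∫ ψ*·ψ'' dx / ∫|ψ|² dx.
Expand each integrand as polynomial × e^(−2ax²) and use ∫x^(2j)·e^(−2ax²) dx = (2j−1)!!/(4a)^j · √(π/(2a)), odd powers → 0; here √(π/(2a)) = 0.98775. Differentiate with the product rule, d/dx e^(−ax²) = −2ax·e^(−ax²).
State is unnormalized: ∫|ψ|² dx = 1.4737, and ∫ψ*·(−ħ² ψ'') dx = 6.2446, so ⟨p²⟩ = 6.2446 / 1.4737.
⟨p²⟩ = 4.2374.

4.24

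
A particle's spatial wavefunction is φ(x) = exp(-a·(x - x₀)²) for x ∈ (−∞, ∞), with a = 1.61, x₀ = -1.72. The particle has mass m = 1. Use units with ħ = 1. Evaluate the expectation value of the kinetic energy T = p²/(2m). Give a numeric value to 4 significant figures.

0.8050

T = −(ħ²/2m) d²/dx², so ⟨T⟩ = −(ħ²/2m) ∫ φ*·φ'' dx / ∫|φ|² dx; with m = 1.
Gaussian moments (u = x − x₀): ∫u^(2j)·e^(−2au²) du = (2j−1)!!/(4a)^j · √(π/(2a)), odd powers integrate to 0; here √(π/(2a)) = 0.98775. Derivatives: d/dx e^(−au²) = −2au·e^(−au²), d²/dx² e^(−au²) = (4a²u² − 2a)·e^(−au²).
State is unnormalized: ∫|φ|² dx = 0.98775, and ∫φ*·(−ħ²/2m · φ'') dx = 0.79514, so ⟨T⟩ = 0.79514 / 0.98775.
⟨T⟩ = 0.80500.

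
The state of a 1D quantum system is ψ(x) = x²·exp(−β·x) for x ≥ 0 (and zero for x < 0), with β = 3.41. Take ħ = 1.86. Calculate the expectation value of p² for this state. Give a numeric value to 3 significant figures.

13.4

p² ψ = −ħ² d²ψ/dx²; ⟨p²⟩ = −ħ² ∫ ψ*·ψ'' dx / ∫|ψ|² dx.
Differentiate x²·exp(−β·x) with the product rule; every integrand then reduces to terms xʲ·e^(−2βx) on [0, ∞), with ∫₀^∞ xʲ·e^(−2βx) dx = j!/(2β)^(j+1).
State is unnormalized: ∫|ψ|² dx = 0.0016266, and ∫ψ*·(−ħ² ψ'') dx = 0.021812, so ⟨p²⟩ = 0.021812 / 0.0016266.
⟨p²⟩ = 13.410.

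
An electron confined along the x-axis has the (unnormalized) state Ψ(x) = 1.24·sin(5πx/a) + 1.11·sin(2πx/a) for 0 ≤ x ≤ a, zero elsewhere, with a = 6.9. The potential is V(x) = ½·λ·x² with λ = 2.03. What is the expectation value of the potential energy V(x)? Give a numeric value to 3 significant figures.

⟨V⟩ = ∫ V(x)·|Ψ|² dx / ∫|Ψ|² dx.
On 0 ≤ x ≤ a (j ≠ l): ∫sin²(jπx/a) dx = a/2, ∫sin(jπx/a)·sin(lπx/a) dx = 0; diagonal moments ∫x·sin²(jπx/a) dx = a²/4, ∫x²·sin²(jπx/a) dx = a³·(1/6 − 1/(4j²π²)); cross terms ∫x·sin(jπx/a)·sin(lπx/a) dx = 0 for j + l even and −4jla²/(π²(j² − l²)²) for j + l odd, ∫x²·sin(jπx/a)·sin(lπx/a) dx = (−1)^(j+l)·4jla³/(π²(j² − l²)²); higher powers the same way via product-to-sum and parts.
State is unnormalized: ∫|Ψ|² dx = 9.5555, and ∫Ψ*·V(x)·Ψ dx = 142.36, so ⟨V⟩ = 142.36 / 9.5555.
⟨V⟩ = 14.899.

14.9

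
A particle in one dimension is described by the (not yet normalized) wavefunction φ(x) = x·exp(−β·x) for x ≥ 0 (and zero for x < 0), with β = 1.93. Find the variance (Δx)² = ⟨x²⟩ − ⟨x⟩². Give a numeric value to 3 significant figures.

Compute ⟨x⟩ and ⟨x²⟩ separately, then (Δx)² = ⟨x²⟩ − ⟨x⟩².
Every integrand reduces to terms xʲ·e^(−2βx) on [0, ∞); use ∫₀^∞ xʲ·e^(−2βx) dx = j!/(2β)^(j+1).
Normalization: ∫|φ|² dx = 0.034775.
⟨x⟩ = 0.77720 and ⟨x²⟩ = 0.80539.
(Δx)² = 0.80539 − (0.77720)² = 0.20135.

0.201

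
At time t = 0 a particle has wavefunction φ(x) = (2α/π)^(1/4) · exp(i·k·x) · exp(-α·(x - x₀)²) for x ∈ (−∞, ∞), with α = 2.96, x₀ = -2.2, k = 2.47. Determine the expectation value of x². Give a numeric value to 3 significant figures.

4.92

⟨x²⟩ = ∫ x²·|φ|² dx (integrals over the domain).
Gaussian moments (u = x − x₀): ∫u^(2j)·e^(−2αu²) du = (2j−1)!!/(4α)^j · √(π/(2α)), odd powers integrate to 0; here √(π/(2α)) = 0.72847.
⟨x²⟩ = 4.9245.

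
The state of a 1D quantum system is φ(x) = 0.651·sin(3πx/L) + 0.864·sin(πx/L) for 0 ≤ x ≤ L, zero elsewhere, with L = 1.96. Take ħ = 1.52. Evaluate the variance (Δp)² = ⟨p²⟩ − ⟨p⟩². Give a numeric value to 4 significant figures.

23.13

Compute ⟨p⟩ and ⟨p²⟩ separately; (Δp)² = ⟨p²⟩ − ⟨p⟩².
d²/dx² sin(jπx/L) = −(jπ/L)²·sin(jπx/L); on 0 ≤ x ≤ L, ∫sin²(jπx/L) dx = L/2 and ∫sin(jπx/L)·sin(lπx/L) dx = 0 for j ≠ l, so only diagonal terms survive in ∫|φ|² and ∫φ·φ″; ∫φ·φ′ dx = [φ²/2] between the walls = 0.
Normalization: ∫|φ|² dx = 1.1469.
⟨p⟩ = 0.0000 and ⟨p²⟩ = 23.132.
(Δp)² = 23.132 − (0.0000)² = 23.132.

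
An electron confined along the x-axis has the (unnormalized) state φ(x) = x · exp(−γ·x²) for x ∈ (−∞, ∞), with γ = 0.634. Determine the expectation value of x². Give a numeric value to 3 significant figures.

1.18

⟨x²⟩ = ∫ x²·|φ|² dx / ∫|φ|² dx (integrals over the domain).
Expand each integrand as polynomial × e^(−2γx²) and use ∫x^(2j)·e^(−2γx²) dx = (2j−1)!!/(4γ)^j · √(π/(2γ)), odd powers → 0; here √(π/(2γ)) = 1.5740.
State is unnormalized: ∫|φ|² dx = 0.62068, and ∫φ*·x²·φ dx = 0.73424, so ⟨x²⟩ = 0.73424 / 0.62068.
⟨x²⟩ = 1.1830.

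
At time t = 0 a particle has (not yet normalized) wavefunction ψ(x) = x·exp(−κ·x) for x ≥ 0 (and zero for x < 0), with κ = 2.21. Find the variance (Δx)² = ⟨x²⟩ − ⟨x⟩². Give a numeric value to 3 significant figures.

Compute ⟨x⟩ and ⟨x²⟩ separately, then (Δx)² = ⟨x²⟩ − ⟨x⟩².
Every integrand reduces to terms xʲ·e^(−2κx) on [0, ∞); use ∫₀^∞ xʲ·e^(−2κx) dx = j!/(2κ)^(j+1).
Normalization: ∫|ψ|² dx = 0.023161.
⟨x⟩ = 0.67873 and ⟨x²⟩ = 0.61424.
(Δx)² = 0.61424 − (0.67873)² = 0.15356.

0.154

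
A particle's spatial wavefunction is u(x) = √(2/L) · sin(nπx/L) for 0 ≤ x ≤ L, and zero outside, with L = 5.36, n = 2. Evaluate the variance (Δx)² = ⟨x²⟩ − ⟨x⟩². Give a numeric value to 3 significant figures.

Compute ⟨x⟩ and ⟨x²⟩ separately, then (Δx)² = ⟨x²⟩ − ⟨x⟩².
With sin²θ = (1 − cos2θ)/2 on 0 ≤ x ≤ L: ∫sin²(nπx/L) dx = L/2, ∫x·sin²(nπx/L) dx = L²/4, ∫x²·sin²(nπx/L) dx = L³·(1/6 − 1/(4n²π²)); higher powers xᵏ the same way, integrating xᵏ·cos(2nπx/L) by parts.
⟨x⟩ = 2.6800 and ⟨x²⟩ = 9.2127.
(Δx)² = 9.2127 − (2.6800)² = 2.0303.

2.03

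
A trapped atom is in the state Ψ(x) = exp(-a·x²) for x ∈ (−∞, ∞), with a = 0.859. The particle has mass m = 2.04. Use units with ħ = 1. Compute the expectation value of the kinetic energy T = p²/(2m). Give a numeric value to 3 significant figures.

0.211

T = −(ħ²/2m) d²/dx², so ⟨T⟩ = −(ħ²/2m) ∫ Ψ*·Ψ'' dx / ∫|Ψ|² dx; with m = 2.04.
Gaussian moments: ∫x^(2j)·e^(−2ax²) dx = (2j−1)!!/(4a)^j · √(π/(2a)), odd powers integrate to 0; here √(π/(2a)) = 1.3523. Derivatives: d/dx e^(−ax²) = −2ax·e^(−ax²), d²/dx² e^(−ax²) = (4a²x² − 2a)·e^(−ax²).
State is unnormalized: ∫|Ψ|² dx = 1.3523, and ∫Ψ*·(−ħ²/2m · Ψ'') dx = 0.28471, so ⟨T⟩ = 0.28471 / 1.3523.
⟨T⟩ = 0.21054.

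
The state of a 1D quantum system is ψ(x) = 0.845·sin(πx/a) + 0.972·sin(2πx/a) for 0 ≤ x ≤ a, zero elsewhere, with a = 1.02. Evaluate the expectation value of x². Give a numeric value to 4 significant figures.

⟨x²⟩ = ∫ x²·|ψ|² dx / ∫|ψ|² dx (integrals over the domain).
On 0 ≤ x ≤ a (j ≠ l): ∫sin²(jπx/a) dx = a/2, ∫sin(jπx/a)·sin(lπx/a) dx = 0; diagonal moments ∫x·sin²(jπx/a) dx = a²/4, ∫x²·sin²(jπx/a) dx = a³·(1/6 − 1/(4j²π²)); cross terms ∫x·sin(jπx/a)·sin(lπx/a) dx = 0 for j + l even and −4jla²/(π²(j² − l²)²) for j + l odd, ∫x²·sin(jπx/a)·sin(lπx/a) dx = (−1)^(j+l)·4jla³/(π²(j² − l²)²); higher powers the same way via product-to-sum and parts.
State is unnormalized: ∫|ψ|² dx = 0.84599, and ∫ψ*·x²·ψ dx = 0.11085, so ⟨x²⟩ = 0.11085 / 0.84599.
⟨x²⟩ = 0.13103.

0.1310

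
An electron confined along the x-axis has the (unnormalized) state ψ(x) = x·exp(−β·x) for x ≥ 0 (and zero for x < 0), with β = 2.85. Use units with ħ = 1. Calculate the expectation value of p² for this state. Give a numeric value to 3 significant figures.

8.12

p² ψ = −ħ² d²ψ/dx²; ⟨p²⟩ = −ħ² ∫ ψ*·ψ'' dx / ∫|ψ|² dx.
Differentiate x·exp(−β·x) with the product rule; every integrand then reduces to terms xʲ·e^(−2βx) on [0, ∞), with ∫₀^∞ xʲ·e^(−2βx) dx = j!/(2β)^(j+1).
State is unnormalized: ∫|ψ|² dx = 0.010800, and ∫ψ*·(−ħ² ψ'') dx = 0.087719, so ⟨p²⟩ = 0.087719 / 0.010800.
⟨p²⟩ = 8.1225.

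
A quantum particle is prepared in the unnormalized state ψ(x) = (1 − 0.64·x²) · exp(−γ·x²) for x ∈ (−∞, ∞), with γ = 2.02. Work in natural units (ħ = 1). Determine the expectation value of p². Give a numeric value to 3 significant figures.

2.82

p² ψ = −ħ² d²ψ/dx²; ⟨p²⟩ = −ħ² ∫ ψ*·ψ'' dx / ∫|ψ|² dx.
Expand each integrand as polynomial × e^(−2γx²) and use ∫x^(2j)·e^(−2γx²) dx = (2j−1)!!/(4γ)^j · √(π/(2γ)), odd powers → 0; here √(π/(2γ)) = 0.88183. Differentiate with the product rule, d/dx e^(−γx²) = −2γx·e^(−γx²).
State is unnormalized: ∫|ψ|² dx = 0.75873, and ∫ψ*·(−ħ² ψ'') dx = 2.1417, so ⟨p²⟩ = 2.1417 / 0.75873.
⟨p²⟩ = 2.8228.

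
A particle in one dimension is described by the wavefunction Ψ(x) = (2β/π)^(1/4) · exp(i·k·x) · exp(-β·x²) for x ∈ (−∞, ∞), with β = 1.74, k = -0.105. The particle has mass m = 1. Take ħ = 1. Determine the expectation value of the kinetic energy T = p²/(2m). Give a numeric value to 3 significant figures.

T = −(ħ²/2m) d²/dx², so ⟨T⟩ = −(ħ²/2m) ∫ Ψ*·Ψ'' dx; with m = 1.
Gaussian moments: ∫x^(2j)·e^(−2βx²) dx = (2j−1)!!/(4β)^j · √(π/(2β)), odd powers integrate to 0; here √(π/(2β)) = 0.95013. Derivatives: Ψ′ = (ik − 2βx)·Ψ, Ψ″ = ((ik − 2βx)² − 2β)·Ψ; the odd-in-x pieces drop out.
⟨T⟩ = 0.87551.

0.876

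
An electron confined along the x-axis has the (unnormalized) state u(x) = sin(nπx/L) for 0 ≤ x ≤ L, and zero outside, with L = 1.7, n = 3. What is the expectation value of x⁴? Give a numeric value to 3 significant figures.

1.58

⟨x⁴⟩ = ∫ x⁴·|u|² dx / ∫|u|² dx (integrals over the domain).
With sin²θ = (1 − cos2θ)/2 on 0 ≤ x ≤ L: ∫sin²(nπx/L) dx = L/2, ∫x·sin²(nπx/L) dx = L²/4, ∫x²·sin²(nπx/L) dx = L³·(1/6 − 1/(4n²π²)); higher powers xᵏ the same way, integrating xᵏ·cos(2nπx/L) by parts.
State is unnormalized: ∫|u|² dx = 0.85000, and ∫u*·x⁴·u dx = 1.3413, so ⟨x⁴⟩ = 1.3413 / 0.85000.
⟨x⁴⟩ = 1.5780.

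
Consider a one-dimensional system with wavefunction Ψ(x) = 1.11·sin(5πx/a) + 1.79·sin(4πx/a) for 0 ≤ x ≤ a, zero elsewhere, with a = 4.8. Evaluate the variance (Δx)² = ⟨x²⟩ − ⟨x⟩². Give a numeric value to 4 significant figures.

Compute ⟨x⟩ and ⟨x²⟩ separately, then (Δx)² = ⟨x²⟩ − ⟨x⟩².
On 0 ≤ x ≤ a (j ≠ l): ∫sin²(jπx/a) dx = a/2, ∫sin(jπx/a)·sin(lπx/a) dx = 0; diagonal moments ∫x·sin²(jπx/a) dx = a²/4, ∫x²·sin²(jπx/a) dx = a³·(1/6 − 1/(4j²π²)); cross terms ∫x·sin(jπx/a)·sin(lπx/a) dx = 0 for j + l even and −4jla²/(π²(j² − l²)²) for j + l odd, ∫x²·sin(jπx/a)·sin(lπx/a) dx = (−1)^(j+l)·4jla³/(π²(j² − l²)²); higher powers the same way via product-to-sum and parts.
Normalization: ∫|Ψ|² dx = 10.647.
⟨x⟩ = 1.5395 and ⟨x²⟩ = 3.4837.
(Δx)² = 3.4837 − (1.5395)² = 1.1138.

1.114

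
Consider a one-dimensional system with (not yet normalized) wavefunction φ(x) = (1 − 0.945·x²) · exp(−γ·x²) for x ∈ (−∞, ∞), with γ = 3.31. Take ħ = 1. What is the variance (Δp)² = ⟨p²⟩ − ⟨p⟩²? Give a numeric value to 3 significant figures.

Compute ⟨p⟩ and ⟨p²⟩ separately; (Δp)² = ⟨p²⟩ − ⟨p⟩².
Expand each integrand as polynomial × e^(−2γx²) and use ∫x^(2j)·e^(−2γx²) dx = (2j−1)!!/(4γ)^j · √(π/(2γ)), odd powers → 0; here √(π/(2γ)) = 0.68888. Differentiate with the product rule, d/dx e^(−γx²) = −2γx·e^(−γx²).
Normalization: ∫|φ|² dx = 0.60107.
⟨p⟩ = 0.0000 and ⟨p²⟩ = 4.4704.
(Δp)² = 4.4704 − (0.0000)² = 4.4704.

4.47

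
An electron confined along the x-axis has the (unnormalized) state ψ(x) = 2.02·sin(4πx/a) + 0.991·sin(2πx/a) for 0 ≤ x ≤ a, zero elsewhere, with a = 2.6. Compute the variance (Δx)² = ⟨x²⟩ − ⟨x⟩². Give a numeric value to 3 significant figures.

0.770

Compute ⟨x⟩ and ⟨x²⟩ separately, then (Δx)² = ⟨x²⟩ − ⟨x⟩².
On 0 ≤ x ≤ a (j ≠ l): ∫sin²(jπx/a) dx = a/2, ∫sin(jπx/a)·sin(lπx/a) dx = 0; diagonal moments ∫x·sin²(jπx/a) dx = a²/4, ∫x²·sin²(jπx/a) dx = a³·(1/6 − 1/(4j²π²)); cross terms ∫x·sin(jπx/a)·sin(lπx/a) dx = 0 for j + l even and −4jla²/(π²(j² − l²)²) for j + l odd, ∫x²·sin(jπx/a)·sin(lπx/a) dx = (−1)^(j+l)·4jla³/(π²(j² − l²)²); higher powers the same way via product-to-sum and parts.
Normalization: ∫|ψ|² dx = 6.5812.
⟨x⟩ = 1.3000 and ⟨x²⟩ = 2.4602.
(Δx)² = 2.4602 − (1.3000)² = 0.77022.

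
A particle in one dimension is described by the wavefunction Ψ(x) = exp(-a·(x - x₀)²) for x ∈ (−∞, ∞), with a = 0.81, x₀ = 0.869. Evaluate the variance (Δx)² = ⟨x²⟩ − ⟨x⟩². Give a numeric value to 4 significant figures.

Compute ⟨x⟩ and ⟨x²⟩ separately, then (Δx)² = ⟨x²⟩ − ⟨x⟩².
Gaussian moments (u = x − x₀): ∫u^(2j)·e^(−2au²) du = (2j−1)!!/(4a)^j · √(π/(2a)), odd powers integrate to 0; here √(π/(2a)) = 1.3926.
Normalization: ∫|Ψ|² dx = 1.3926.
⟨x⟩ = 0.86900 and ⟨x²⟩ = 1.0638.
(Δx)² = 1.0638 − (0.86900)² = 0.30864.

0.3086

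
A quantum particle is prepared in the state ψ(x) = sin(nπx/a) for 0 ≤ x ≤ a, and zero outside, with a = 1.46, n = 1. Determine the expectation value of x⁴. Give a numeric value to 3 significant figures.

0.518

⟨x⁴⟩ = ∫ x⁴·|ψ|² dx / ∫|ψ|² dx (integrals over the domain).
With sin²θ = (1 − cos2θ)/2 on 0 ≤ x ≤ a: ∫sin²(nπx/a) dx = a/2, ∫x·sin²(nπx/a) dx = a²/4, ∫x²·sin²(nπx/a) dx = a³·(1/6 − 1/(4n²π²)); higher powers xᵏ the same way, integrating xᵏ·cos(2nπx/a) by parts.
State is unnormalized: ∫|ψ|² dx = 0.73000, and ∫ψ*·x⁴·ψ dx = 0.37839, so ⟨x⁴⟩ = 0.37839 / 0.73000.
⟨x⁴⟩ = 0.51834.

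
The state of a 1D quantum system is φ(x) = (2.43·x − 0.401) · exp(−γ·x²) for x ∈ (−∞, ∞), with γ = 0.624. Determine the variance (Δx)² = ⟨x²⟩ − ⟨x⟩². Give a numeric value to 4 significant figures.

1.055

Compute ⟨x⟩ and ⟨x²⟩ separately, then (Δx)² = ⟨x²⟩ − ⟨x⟩².
Expand each integrand as polynomial × e^(−2γx²) and use ∫x^(2j)·e^(−2γx²) dx = (2j−1)!!/(4γ)^j · √(π/(2γ)), odd powers → 0; here √(π/(2γ)) = 1.5866.
Normalization: ∫|φ|² dx = 4.0086.
⟨x⟩ = -0.30904 and ⟨x²⟩ = 1.1509.
(Δx)² = 1.1509 − (-0.30904)² = 1.0554.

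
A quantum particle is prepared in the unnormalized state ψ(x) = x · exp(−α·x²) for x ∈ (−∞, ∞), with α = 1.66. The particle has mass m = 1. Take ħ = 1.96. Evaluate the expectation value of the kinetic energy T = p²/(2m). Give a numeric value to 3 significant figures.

T = −(ħ²/2m) d²/dx², so ⟨T⟩ = −(ħ²/2m) ∫ ψ*·ψ'' dx / ∫|ψ|² dx; with m = 1.
Expand each integrand as polynomial × e^(−2αx²) and use ∫x^(2j)·e^(−2αx²) dx = (2j−1)!!/(4α)^j · √(π/(2α)), odd powers → 0; here √(π/(2α)) = 0.97276. Differentiate with the product rule, d/dx e^(−αx²) = −2αx·e^(−αx²).
State is unnormalized: ∫|ψ|² dx = 0.14650, and ∫ψ*·(−ħ²/2m · ψ'') dx = 1.4014, so ⟨T⟩ = 1.4014 / 0.14650.
⟨T⟩ = 9.5656.

9.57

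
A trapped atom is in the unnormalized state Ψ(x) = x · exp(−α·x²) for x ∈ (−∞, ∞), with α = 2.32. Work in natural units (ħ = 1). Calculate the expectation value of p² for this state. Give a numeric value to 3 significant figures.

6.96

p² Ψ = −ħ² d²Ψ/dx²; ⟨p²⟩ = −ħ² ∫ Ψ*·Ψ'' dx / ∫|Ψ|² dx.
Expand each integrand as polynomial × e^(−2αx²) and use ∫x^(2j)·e^(−2αx²) dx = (2j−1)!!/(4α)^j · √(π/(2α)), odd powers → 0; here √(π/(2α)) = 0.82284. Differentiate with the product rule, d/dx e^(−αx²) = −2αx·e^(−αx²).
State is unnormalized: ∫|Ψ|² dx = 0.088668, and ∫Ψ*·(−ħ² Ψ'') dx = 0.61713, so ⟨p²⟩ = 0.61713 / 0.088668.
⟨p²⟩ = 6.9600.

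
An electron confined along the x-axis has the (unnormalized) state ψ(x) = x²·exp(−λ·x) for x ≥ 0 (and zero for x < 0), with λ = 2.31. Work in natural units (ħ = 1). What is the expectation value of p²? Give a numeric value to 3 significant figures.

1.78

p² ψ = −ħ² d²ψ/dx²; ⟨p²⟩ = −ħ² ∫ ψ*·ψ'' dx / ∫|ψ|² dx.
Differentiate x²·exp(−λ·x) with the product rule; every integrand then reduces to terms xʲ·e^(−2λx) on [0, ∞), with ∫₀^∞ xʲ·e^(−2λx) dx = j!/(2λ)^(j+1).
State is unnormalized: ∫|ψ|² dx = 0.011403, and ∫ψ*·(−ħ² ψ'') dx = 0.020282, so ⟨p²⟩ = 0.020282 / 0.011403.
⟨p²⟩ = 1.7787.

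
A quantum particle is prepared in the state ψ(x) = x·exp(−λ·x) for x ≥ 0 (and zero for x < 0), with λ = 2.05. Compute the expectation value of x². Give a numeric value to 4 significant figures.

⟨x²⟩ = ∫ x²·|ψ|² dx / ∫|ψ|² dx (integrals over the domain).
Every integrand reduces to terms xʲ·e^(−2λx) on [0, ∞); use ∫₀^∞ xʲ·e^(−2λx) dx = j!/(2λ)^(j+1).
State is unnormalized: ∫|ψ|² dx = 0.029019, and ∫ψ*·x²·ψ dx = 0.020715, so ⟨x²⟩ = 0.020715 / 0.029019.
⟨x²⟩ = 0.71386.

0.7139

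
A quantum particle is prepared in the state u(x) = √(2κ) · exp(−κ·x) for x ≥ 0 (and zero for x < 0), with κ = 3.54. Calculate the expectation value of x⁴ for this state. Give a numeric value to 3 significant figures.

0.00955

⟨x⁴⟩ = ∫ x⁴·|u|² dx (integrals over the domain).
Every integrand reduces to terms xʲ·e^(−2κx) on [0, ∞); use ∫₀^∞ xʲ·e^(−2κx) dx = j!/(2κ)^(j+1).
⟨x⁴⟩ = 0.0095516.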